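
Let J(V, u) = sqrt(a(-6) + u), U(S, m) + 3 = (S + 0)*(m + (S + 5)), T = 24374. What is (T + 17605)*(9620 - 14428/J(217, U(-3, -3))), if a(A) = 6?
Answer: 403837980 - 100945502*sqrt(6) ≈ 1.5657e+8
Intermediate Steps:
U(S, m) = -3 + S*(5 + S + m) (U(S, m) = -3 + (S + 0)*(m + (S + 5)) = -3 + S*(m + (5 + S)) = -3 + S*(5 + S + m))
J(V, u) = sqrt(6 + u)
(T + 17605)*(9620 - 14428/J(217, U(-3, -3))) = (24374 + 17605)*(9620 - 14428/sqrt(6 + (-3 + (-3)**2 + 5*(-3) - 3*(-3)))) = 41979*(9620 - 14428/sqrt(6 + (-3 + 9 - 15 + 9))) = 41979*(9620 - 14428/sqrt(6 + 0)) = 41979*(9620 - 14428*sqrt(6)/6) = 41979*(9620 - 7214*sqrt(6)/3) = 403837980 - 100945502*sqrt(6)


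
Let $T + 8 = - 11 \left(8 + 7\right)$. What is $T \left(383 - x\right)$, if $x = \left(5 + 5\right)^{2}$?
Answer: $-48959$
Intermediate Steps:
$x = 100$ ($x = 10^{2} = 100$)
$T = -173$ ($T = -8 - 11 \left(8 + 7\right) = -8 - 165 = -173$)
$T \left(383 - x\right) = - 173 \left(383 - 100\right) = \left(-173\right) 283 = -48959$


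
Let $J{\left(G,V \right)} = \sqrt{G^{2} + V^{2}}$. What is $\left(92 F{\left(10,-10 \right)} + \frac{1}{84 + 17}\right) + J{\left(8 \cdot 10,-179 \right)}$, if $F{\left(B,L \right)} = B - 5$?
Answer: $\frac{46461}{101} + \sqrt{38441} \approx 656.07$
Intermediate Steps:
$F{\left(B,L \right)} = -5 + B$ ($F{\left(B,L \right)} = B - 5 = -5 + B$)
$\left(92 F{\left(10,-10 \right)} + \frac{1}{84 + 17}\right) + J{\left(8 \cdot 10,-179 \right)} = \left(92 \left(-5 + 10\right) + \frac{1}{84 + 17}\right) + \sqrt{\left(8 \cdot 10\right)^{2} + \left(-179\right)^{2}} = \left(92 \cdot 5 + \frac{1}{101}\right) + \sqrt{80^{2} + 32041} = \left(460 + \frac{1}{101}\right) + \sqrt{6400 + 32041} = \frac{46461}{101} + \sqrt{38441}$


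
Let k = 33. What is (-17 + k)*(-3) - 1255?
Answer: -1303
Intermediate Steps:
(-17 + k)*(-3) - 1255 = (-17 + 33)*(-3) - 1255 = 16*(-3) - 1255 = -48 - 1255 = -1303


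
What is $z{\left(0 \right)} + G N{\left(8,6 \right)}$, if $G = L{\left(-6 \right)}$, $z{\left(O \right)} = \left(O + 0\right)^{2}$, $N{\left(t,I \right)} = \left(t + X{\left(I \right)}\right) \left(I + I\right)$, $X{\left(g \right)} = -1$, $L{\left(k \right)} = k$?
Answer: $-504$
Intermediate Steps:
$N{\left(t,I \right)} = 2 I \left(-1 + t\right)$ ($N{\left(t,I \right)} = \left(t - 1\right) \left(I + I\right) = \left(-1 + t\right) 2 I = 2 I \left(-1 + t\right)$)
$z{\left(O \right)} = O^{2}$
$G = -6$
$z{\left(0 \right)} + G N{\left(8,6 \right)} = 0^{2} - 6 \cdot 2 \cdot 6 \left(-1 + 8\right) = 0 - 6 \cdot 2 \cdot 6 \cdot 7 = 0 - 504 = -504$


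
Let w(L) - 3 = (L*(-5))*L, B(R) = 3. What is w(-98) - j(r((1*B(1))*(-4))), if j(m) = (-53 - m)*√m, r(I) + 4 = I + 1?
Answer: -48017 + 38*I*√15 ≈ -48017.0 + 147.17*I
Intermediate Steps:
r(I) = -3 + I (r(I) = -4 + (I + 1) = -4 + (1 + I) = -3 + I)
j(m) = √m*(-53 - m)
w(L) = 3 - 5*L² (w(L) = 3 + (L*(-5))*L = 3 + (-5*L)*L = 3 - 5*L²)
w(-98) - j(r((1*B(1))*(-4))) = (3 - 5*(-98)²) - √(-3 + (1*3)*(-4))*(-53 - (-3 + (1*3)*(-4))) = (3 - 5*9604) - √(-3 + 3*(-4))*(-53 - (-3 + 3*(-4))) = (3 - 48020) - √(-3 - 12)*(-53 - (-3 - 12)) = -48017 - √(-15)*(-53 - 1*(-15)) = -48017 - I*√15*(-53 + 15) = -48017 - I*√15*(-38) = -48017 - (-38)*I*√15 = -48017 + 38*I*√15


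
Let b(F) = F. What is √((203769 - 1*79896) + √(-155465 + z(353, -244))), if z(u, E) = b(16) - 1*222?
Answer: √(123873 + I*√155671) ≈ 351.96 + 0.5605*I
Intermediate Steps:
z(u, E) = -206 (z(u, E) = 16 - 1*222 = 16 - 222 = -206)
√((203769 - 1*79896) + √(-155465 + z(353, -244))) = √((203769 - 1*79896) + √(-155465 - 206)) = √((203769 - 79896) + √(-155671)) = √(123873 + I*√155671)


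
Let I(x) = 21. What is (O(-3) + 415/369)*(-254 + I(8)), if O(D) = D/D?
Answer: -182672/369 ≈ -495.05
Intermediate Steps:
O(D) = 1
(O(-3) + 415/369)*(-254 + I(8)) = (1 + 415/369)*(-254 + 21) = (1 + 415*(1/369))*(-233) = (1 + 415/369)*(-233) = (784/369)*(-233) = -182672/369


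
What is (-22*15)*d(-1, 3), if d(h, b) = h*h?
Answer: -330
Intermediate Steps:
d(h, b) = h²
(-22*15)*d(-1, 3) = -22*15*(-1)² = -330*1 = -330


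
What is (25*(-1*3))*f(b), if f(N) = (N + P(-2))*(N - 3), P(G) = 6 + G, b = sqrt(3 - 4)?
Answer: 975 - 75*I ≈ 975.0 - 75.0*I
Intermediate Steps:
b = I (b = sqrt(-1) = I ≈ 1.0*I)
f(N) = (-3 + N)*(4 + N) (f(N) = (N + (6 - 2))*(N - 3) = (N + 4)*(-3 + N) = (4 + N)*(-3 + N) = (-3 + N)*(4 + N))
(25*(-1*3))*f(b) = (25*(-1*3))*(-12 + I + I**2) = (25*(-3))*(-12 + I - 1) = -75*(-13 + I) = 975 - 75*I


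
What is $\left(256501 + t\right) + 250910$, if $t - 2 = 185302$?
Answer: $692715$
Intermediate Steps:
$t = 185304$ ($t = 2 + 185302 = 185304$)
$\left(256501 + t\right) + 250910 = \left(256501 + 185304\right) + 250910 = 441805 + 250910 = 692715$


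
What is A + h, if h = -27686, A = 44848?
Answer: 17162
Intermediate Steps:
A + h = 44848 - 27686 = 17162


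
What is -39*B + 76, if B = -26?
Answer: 1090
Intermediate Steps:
-39*B + 76 = -39*(-26) + 76 = 1014 + 76 = 1090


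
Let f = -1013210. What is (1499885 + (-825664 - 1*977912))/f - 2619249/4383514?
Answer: -330653882279/1110355054985 ≈ -0.29779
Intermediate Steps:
(1499885 + (-825664 - 1*977912))/f - 2619249/4383514 = (1499885 + (-825664 - 1*977912))/(-1013210) - 2619249/4383514 = (1499885 + (-825664 - 977912))*(-1/1013210) - 2619249*1/4383514 = (1499885 - 1803576)*(-1/1013210) - 2619249/4383514 = -303691*(-1/1013210) - 2619249/4383514 = 303691/1013210 - 2619249/4383514 = -330653882279/1110355054985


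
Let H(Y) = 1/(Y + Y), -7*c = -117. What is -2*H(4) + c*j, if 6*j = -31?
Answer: -2425/28 ≈ -86.607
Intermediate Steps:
c = 117/7 (c = -1/7*(-117) = 117/7 ≈ 16.714)
H(Y) = 1/(2*Y)
j = -31/6 (j = (1/6)*(-31) = -31/6 ≈ -5.1667)
-2*H(4) + c*j = -1/4 + (117/7)*(-31/6) = -1/4 - 1209/14 = -2425/28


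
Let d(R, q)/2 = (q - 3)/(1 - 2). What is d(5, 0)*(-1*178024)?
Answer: -1068144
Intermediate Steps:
d(R, q) = 6 - 2*q (d(R, q) = 2*((q - 3)/(1 - 2)) = 2*((-3 + q)/(-1)) = 2*((-3 + q)*(-1)) = 2*(3 - q) = 6 - 2*q)
d(5, 0)*(-1*178024) = (6 - 2*0)*(-1*178024) = (6 + 0)*(-178024) = 6*(-178024) = -1068144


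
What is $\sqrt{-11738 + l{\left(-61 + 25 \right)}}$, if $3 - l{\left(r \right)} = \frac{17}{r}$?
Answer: $\frac{i \sqrt{422443}}{6} \approx 108.33 i$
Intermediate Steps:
$l{\left(r \right)} = 3 - \frac{17}{r}$
$\sqrt{-11738 + l{\left(-61 + 25 \right)}} = \sqrt{-11738 + \left(3 - \frac{17}{-61 + 25}\right)} = \sqrt{-11738 + \left(3 - \frac{17}{-36}\right)} = \sqrt{-11738 + \left(3 - - \frac{17}{36}\right)} = \sqrt{-11738 + \left(3 + \frac{17}{36}\right)} = \sqrt{-11738 + \frac{125}{36}} = \sqrt{- \frac{422443}{36}} = \frac{i \sqrt{422443}}{6}$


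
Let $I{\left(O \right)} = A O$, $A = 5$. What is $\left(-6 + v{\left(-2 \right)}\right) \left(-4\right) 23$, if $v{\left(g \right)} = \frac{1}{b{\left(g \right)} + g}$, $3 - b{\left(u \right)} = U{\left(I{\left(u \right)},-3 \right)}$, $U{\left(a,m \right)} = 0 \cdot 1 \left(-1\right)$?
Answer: $460$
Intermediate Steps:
$I{\left(O \right)} = 5 O$
$U{\left(a,m \right)} = 0$ ($U{\left(a,m \right)} = 0 \left(-1\right) = 0$)
$b{\left(u \right)} = 3$ ($b{\left(u \right)} = 3 - 0 = 3 + 0 = 3$)
$v{\left(g \right)} = \frac{1}{3 + g}$
$\left(-6 + v{\left(-2 \right)}\right) \left(-4\right) 23 = \left(-6 + \frac{1}{3 - 2}\right) \left(-4\right) 23 = \left(-6 + 1^{-1}\right) \left(-4\right) 23 = \left(-6 + 1\right) \left(-4\right) 23 = \left(-5\right) \left(-4\right) 23 = 20 \cdot 23 = 460$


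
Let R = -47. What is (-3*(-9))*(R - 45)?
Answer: -2484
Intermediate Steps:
(-3*(-9))*(R - 45) = (-3*(-9))*(-47 - 45) = 27*(-92) = -2484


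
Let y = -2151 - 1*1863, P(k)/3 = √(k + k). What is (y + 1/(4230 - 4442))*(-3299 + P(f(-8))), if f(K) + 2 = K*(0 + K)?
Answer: 2807346731/212 - 2552907*√31/106 ≈ 1.3108e+7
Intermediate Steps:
f(K) = -2 + K² (f(K) = -2 + K*(0 + K) = -2 + K*K = -2 + K²)
P(k) = 3*√2*√k (P(k) = 3*√(k + k) = 3*√(2*k) = 3*(√2*√k) = 3*√2*√k)
y = -4014 (y = -2151 - 1863 = -4014)
(y + 1/(4230 - 4442))*(-3299 + P(f(-8))) = (-4014 + 1/(4230 - 4442))*(-3299 + 3*√2*√(-2 + (-8)²)) = (-4014 + 1/(-212))*(-3299 + 3*√2*√(-2 + 64)) = (-4014 - 1/212)*(-3299 + 3*√2*√62) = -850969*(-3299 + 6*√31)/212 = 2807346731/212 - 2552907*√31/106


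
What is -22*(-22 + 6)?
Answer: 352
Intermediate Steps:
-22*(-22 + 6) = -(-352) = -22*(-16) = 352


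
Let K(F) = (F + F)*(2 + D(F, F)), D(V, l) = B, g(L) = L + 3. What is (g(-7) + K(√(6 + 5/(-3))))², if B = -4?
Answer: 256/3 + 32*√39/3 ≈ 151.95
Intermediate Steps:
g(L) = 3 + L
D(V, l) = -4
K(F) = -4*F (K(F) = (F + F)*(2 - 4) = (2*F)*(-2) = -4*F)
(g(-7) + K(√(6 + 5/(-3))))² = ((3 - 7) - 4*√(6 + 5/(-3)))² = (-4 - 4*√(6 + 5*(-⅓)))² = (-4 - 4*√(6 - 5/3))² = (-4 - 4*√39/3)²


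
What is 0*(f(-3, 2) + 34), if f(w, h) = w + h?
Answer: 0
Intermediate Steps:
f(w, h) = h + w
0*(f(-3, 2) + 34) = 0*((2 - 3) + 34) = 0*(-1 + 34) = 0*33 = 0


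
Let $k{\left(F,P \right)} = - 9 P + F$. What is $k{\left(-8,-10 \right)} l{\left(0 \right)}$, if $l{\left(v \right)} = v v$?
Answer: $0$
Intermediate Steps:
$k{\left(F,P \right)} = F - 9 P$
$l{\left(v \right)} = v^{2}$
$k{\left(-8,-10 \right)} l{\left(0 \right)} = \left(-8 - -90\right) 0^{2} = \left(-8 + 90\right) 0 = 82 \cdot 0 = 0$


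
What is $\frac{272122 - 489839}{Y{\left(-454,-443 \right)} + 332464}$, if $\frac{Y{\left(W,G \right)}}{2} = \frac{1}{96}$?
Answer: $- \frac{10450416}{15958273} \approx -0.65486$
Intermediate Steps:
$Y{\left(W,G \right)} = \frac{1}{48}$ ($Y{\left(W,G \right)} = \frac{2}{96} = 2 \cdot \frac{1}{96} = \frac{1}{48}$)
$\frac{272122 - 489839}{Y{\left(-454,-443 \right)} + 332464} = \frac{272122 - 489839}{\frac{1}{48} + 332464} = - \frac{217717}{\frac{15958273}{48}} = \left(-217717\right) \frac{48}{15958273} = - \frac{10450416}{15958273}$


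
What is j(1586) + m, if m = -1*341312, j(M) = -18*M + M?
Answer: -368274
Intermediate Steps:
j(M) = -17*M
m = -341312
j(1586) + m = -17*1586 - 341312 = -26962 - 341312 = -368274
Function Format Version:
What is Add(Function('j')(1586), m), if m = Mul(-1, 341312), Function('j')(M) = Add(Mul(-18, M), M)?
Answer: -368274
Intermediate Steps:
Function('j')(M) = Mul(-17, M)
m = -341312
Add(Function('j')(1586), m) = Add(Mul(-17, 1586), -341312) = Add(-26962, -341312) = -368274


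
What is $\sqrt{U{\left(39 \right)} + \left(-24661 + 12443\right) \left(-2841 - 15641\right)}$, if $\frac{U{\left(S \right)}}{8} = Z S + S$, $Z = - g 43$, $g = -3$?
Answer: $194 \sqrt{6001} \approx 15028.0$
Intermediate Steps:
$Z = 129$ ($Z = \left(-1\right) \left(-3\right) 43 = 3 \cdot 43 = 129$)
$U{\left(S \right)} = 1040 S$ ($U{\left(S \right)} = 8 \left(129 S + S\right) = 8 \cdot 130 S = 1040 S$)
$\sqrt{U{\left(39 \right)} + \left(-24661 + 12443\right) \left(-2841 - 15641\right)} = \sqrt{1040 \cdot 39 + \left(-24661 + 12443\right) \left(-2841 - 15641\right)} = \sqrt{40560 - -225813076} = \sqrt{40560 + 225813076} = \sqrt{225853636} = 194 \sqrt{6001}$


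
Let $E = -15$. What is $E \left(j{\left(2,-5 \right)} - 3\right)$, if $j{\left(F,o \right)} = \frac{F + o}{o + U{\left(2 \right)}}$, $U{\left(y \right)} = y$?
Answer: $30$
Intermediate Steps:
$j{\left(F,o \right)} = \frac{F + o}{2 + o}$ ($j{\left(F,o \right)} = \frac{F + o}{o + 2} = \frac{F + o}{2 + o}$)
$E \left(j{\left(2,-5 \right)} - 3\right) = - 15 \left(\frac{2 - 5}{2 - 5} - 3\right) = - 15 \left(\frac{1}{-3} \left(-3\right) - 3\right) = - 15 \left(\left(- \frac{1}{3}\right) \left(-3\right) - 3\right) = - 15 \left(1 - 3\right) = \left(-15\right) \left(-2\right) = 30$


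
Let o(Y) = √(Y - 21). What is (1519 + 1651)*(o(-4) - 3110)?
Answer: -9858700 + 15850*I ≈ -9.8587e+6 + 15850.0*I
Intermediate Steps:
o(Y) = √(-21 + Y)
(1519 + 1651)*(o(-4) - 3110) = (1519 + 1651)*(√(-21 - 4) - 3110) = 3170*(√(-25) - 3110) = 3170*(5*I - 3110) = 3170*(-3110 + 5*I) = -9858700 + 15850*I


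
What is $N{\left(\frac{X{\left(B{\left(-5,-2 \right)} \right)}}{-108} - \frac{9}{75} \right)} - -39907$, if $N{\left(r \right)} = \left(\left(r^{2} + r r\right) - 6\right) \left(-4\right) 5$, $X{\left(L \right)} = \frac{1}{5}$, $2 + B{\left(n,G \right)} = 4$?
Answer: $\frac{7294812509}{182250} \approx 40026.0$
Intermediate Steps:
$B{\left(n,G \right)} = 2$ ($B{\left(n,G \right)} = -2 + 4 = 2$)
$X{\left(L \right)} = \frac{1}{5}$
$N{\left(r \right)} = 120 - 40 r^{2}$ ($N{\left(r \right)} = \left(\left(r^{2} + r^{2}\right) - 6\right) \left(-4\right) 5 = \left(2 r^{2} - 6\right) \left(-4\right) 5 = \left(-6 + 2 r^{2}\right) \left(-4\right) 5 = \left(24 - 8 r^{2}\right) 5 = 120 - 40 r^{2}$)
$N{\left(\frac{X{\left(B{\left(-5,-2 \right)} \right)}}{-108} - \frac{9}{75} \right)} - -39907 = \left(120 - 40 \left(\frac{1}{5 \left(-108\right)} - \frac{9}{75}\right)^{2}\right) - -39907 = \left(120 - 40 \left(\frac{1}{5} \left(- \frac{1}{108}\right) - \frac{3}{25}\right)^{2}\right) + 39907 = \left(120 - 40 \left(- \frac{1}{540} - \frac{3}{25}\right)^{2}\right) + 39907 = \left(120 - 40 \left(- \frac{329}{2700}\right)^{2}\right) + 39907 = \left(120 - \frac{108241}{182250}\right) + 39907 = \frac{21761759}{182250} + 39907 = \frac{7294812509}{182250}$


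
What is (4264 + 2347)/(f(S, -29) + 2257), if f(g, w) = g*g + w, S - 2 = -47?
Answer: 6611/4253 ≈ 1.5544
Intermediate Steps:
S = -45 (S = 2 - 47 = -45)
f(g, w) = w + g**2 (f(g, w) = g**2 + w = w + g**2)
(4264 + 2347)/(f(S, -29) + 2257) = (4264 + 2347)/((-29 + (-45)**2) + 2257) = 6611/((-29 + 2025) + 2257) = 6611/(1996 + 2257) = 6611/4253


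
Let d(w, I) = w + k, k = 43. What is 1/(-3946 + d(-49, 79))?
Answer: -1/3952 ≈ -0.00025304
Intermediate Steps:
d(w, I) = 43 + w (d(w, I) = w + 43 = 43 + w)
1/(-3946 + d(-49, 79)) = 1/(-3946 + (43 - 49)) = 1/(-3946 - 6) = 1/(-3952) = -1/3952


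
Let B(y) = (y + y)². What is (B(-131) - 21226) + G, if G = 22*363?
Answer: 55404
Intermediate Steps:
B(y) = 4*y² (B(y) = (2*y)² = 4*y²)
G = 7986
(B(-131) - 21226) + G = (4*(-131)² - 21226) + 7986 = (4*17161 - 21226) + 7986 = (68644 - 21226) + 7986 = 47418 + 7986 = 55404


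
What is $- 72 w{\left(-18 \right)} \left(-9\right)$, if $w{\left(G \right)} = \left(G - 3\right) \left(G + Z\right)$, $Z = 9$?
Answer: $122472$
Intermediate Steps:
$w{\left(G \right)} = \left(-3 + G\right) \left(9 + G\right)$ ($w{\left(G \right)} = \left(G - 3\right) \left(G + 9\right) = \left(-3 + G\right) \left(9 + G\right)$)
$- 72 w{\left(-18 \right)} \left(-9\right) = - 72 \left(-27 + \left(-18\right)^{2} + 6 \left(-18\right)\right) \left(-9\right) = - 72 \left(-27 + 324 - 108\right) \left(-9\right) = - 72 \cdot 189 \left(-9\right) = \left(-72\right) \left(-1701\right) = 122472$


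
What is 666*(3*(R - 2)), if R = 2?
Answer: 0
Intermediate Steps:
666*(3*(R - 2)) = 666*(3*(2 - 2)) = 666*(3*0) = 666*0 = 0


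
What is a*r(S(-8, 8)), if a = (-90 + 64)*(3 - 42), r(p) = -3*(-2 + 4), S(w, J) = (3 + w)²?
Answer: -6084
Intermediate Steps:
r(p) = -6 (r(p) = -3*2 = -6)
a = 1014 (a = -26*(-39) = 1014)
a*r(S(-8, 8)) = 1014*(-6) = -6084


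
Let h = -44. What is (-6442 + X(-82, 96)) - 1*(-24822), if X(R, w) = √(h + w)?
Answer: 18380 + 2*√13 ≈ 18387.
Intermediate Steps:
X(R, w) = √(-44 + w)
(-6442 + X(-82, 96)) - 1*(-24822) = (-6442 + √(-44 + 96)) - 1*(-24822) = (-6442 + √52) + 24822 = (-6442 + 2*√13) + 24822 = 18380 + 2*√13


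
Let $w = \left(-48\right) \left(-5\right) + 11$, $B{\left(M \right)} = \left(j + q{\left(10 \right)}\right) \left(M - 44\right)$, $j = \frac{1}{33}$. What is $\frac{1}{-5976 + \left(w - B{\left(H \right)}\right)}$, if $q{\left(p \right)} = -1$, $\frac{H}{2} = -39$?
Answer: $- \frac{33}{192829} \approx -0.00017114$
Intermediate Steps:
$H = -78$ ($H = 2 \left(-39\right) = -78$)
$j = \frac{1}{33} \approx 0.030303$
$B{\left(M \right)} = \frac{128}{3} - \frac{32 M}{33}$ ($B{\left(M \right)} = \left(\frac{1}{33} - 1\right) \left(M - 44\right) = - \frac{32 \left(-44 + M\right)}{33} = \frac{128}{3} - \frac{32 M}{33}$)
$w = 251$ ($w = 240 + 11 = 251$)
$\frac{1}{-5976 + \left(w - B{\left(H \right)}\right)} = \frac{1}{-5976 + \left(251 - \left(\frac{128}{3} - - \frac{832}{11}\right)\right)} = \frac{1}{-5976 + \left(251 - \left(\frac{128}{3} + \frac{832}{11}\right)\right)} = \frac{1}{-5976 + \left(251 - \frac{3904}{33}\right)} = \frac{1}{-5976 + \frac{4379}{33}} = \frac{1}{- \frac{192829}{33}} = - \frac{33}{192829}$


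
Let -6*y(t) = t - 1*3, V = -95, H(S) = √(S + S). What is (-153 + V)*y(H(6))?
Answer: -124 + 248*√3/3 ≈ 19.183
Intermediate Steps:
H(S) = √2*√S (H(S) = √(2*S) = √2*√S)
y(t) = ½ - t/6 (y(t) = -(t - 1*3)/6 = -(t - 3)/6 = -(-3 + t)/6 = ½ - t/6)
(-153 + V)*y(H(6)) = (-153 - 95)*(½ - √2*√6/6) = -248*(½ - √3/3) = -124 + 248*√3/3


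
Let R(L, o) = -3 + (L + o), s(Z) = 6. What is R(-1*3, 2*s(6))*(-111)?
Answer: -666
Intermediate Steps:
R(L, o) = -3 + L + o
R(-1*3, 2*s(6))*(-111) = (-3 - 1*3 + 2*6)*(-111) = (-3 - 3 + 12)*(-111) = 6*(-111) = -666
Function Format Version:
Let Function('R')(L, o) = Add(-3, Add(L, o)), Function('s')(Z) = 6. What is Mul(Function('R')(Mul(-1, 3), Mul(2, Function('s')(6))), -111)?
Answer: -666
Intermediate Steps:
Function('R')(L, o) = Add(-3, L, o)
Mul(Function('R')(Mul(-1, 3), Mul(2, Function('s')(6))), -111) = Mul(Add(-3, Mul(-1, 3), Mul(2, 6)), -111) = Mul(Add(-3, -3, 12), -111) = Mul(6, -111) = -666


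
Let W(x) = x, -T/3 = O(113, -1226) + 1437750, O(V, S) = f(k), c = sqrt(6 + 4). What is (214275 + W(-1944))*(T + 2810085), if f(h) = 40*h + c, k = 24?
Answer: -319780040895 - 636993*sqrt(10) ≈ -3.1978e+11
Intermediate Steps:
c = sqrt(10) ≈ 3.1623
f(h) = sqrt(10) + 40*h (f(h) = 40*h + sqrt(10) = sqrt(10) + 40*h)
O(V, S) = 960 + sqrt(10) (O(V, S) = sqrt(10) + 40*24 = sqrt(10) + 960 = 960 + sqrt(10))
T = -4316130 - 3*sqrt(10) (T = -3*((960 + sqrt(10)) + 1437750) = -3*(1438710 + sqrt(10)) = -4316130 - 3*sqrt(10) ≈ -4.3161e+6)
(214275 + W(-1944))*(T + 2810085) = (214275 - 1944)*((-4316130 - 3*sqrt(10)) + 2810085) = 212331*(-1506045 - 3*sqrt(10)) = -319780040895 - 636993*sqrt(10)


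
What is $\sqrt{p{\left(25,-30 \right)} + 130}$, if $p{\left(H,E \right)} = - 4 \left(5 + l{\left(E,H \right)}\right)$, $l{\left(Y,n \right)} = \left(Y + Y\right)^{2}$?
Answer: $i \sqrt{14290} \approx 119.54 i$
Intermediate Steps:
$l{\left(Y,n \right)} = 4 Y^{2}$ ($l{\left(Y,n \right)} = \left(2 Y\right)^{2} = 4 Y^{2}$)
$p{\left(H,E \right)} = -20 - 16 E^{2}$ ($p{\left(H,E \right)} = - 4 \left(5 + 4 E^{2}\right) = -20 - 16 E^{2}$)
$\sqrt{p{\left(25,-30 \right)} + 130} = \sqrt{\left(-20 - 16 \left(-30\right)^{2}\right) + 130} = \sqrt{\left(-20 - 14400\right) + 130} = \sqrt{-14420 + 130} = \sqrt{-14290} = i \sqrt{14290}$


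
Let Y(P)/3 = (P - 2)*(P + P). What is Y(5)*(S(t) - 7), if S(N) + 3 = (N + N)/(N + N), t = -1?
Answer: -810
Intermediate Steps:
S(N) = -2 (S(N) = -3 + (N + N)/(N + N) = -3 + (2*N)/((2*N)) = -3 + (2*N)*(1/(2*N)) = -3 + 1 = -2)
Y(P) = 6*P*(-2 + P) (Y(P) = 3*((P - 2)*(P + P)) = 3*((-2 + P)*(2*P)) = 3*(2*P*(-2 + P)) = 6*P*(-2 + P))
Y(5)*(S(t) - 7) = (6*5*(-2 + 5))*(-2 - 7) = (6*5*3)*(-9) = 90*(-9) = -810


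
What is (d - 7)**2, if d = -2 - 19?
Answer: 784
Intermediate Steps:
d = -21
(d - 7)**2 = (-21 - 7)**2 = (-28)**2 = 784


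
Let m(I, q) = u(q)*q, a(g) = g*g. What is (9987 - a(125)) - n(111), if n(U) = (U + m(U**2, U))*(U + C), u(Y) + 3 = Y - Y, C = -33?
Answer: 11678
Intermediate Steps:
a(g) = g**2
u(Y) = -3 (u(Y) = -3 + (Y - Y) = -3 + 0 = -3)
m(I, q) = -3*q
n(U) = -2*U*(-33 + U) (n(U) = (U - 3*U)*(U - 33) = (-2*U)*(-33 + U) = -2*U*(-33 + U))
(9987 - a(125)) - n(111) = (9987 - 1*125**2) - 2*111*(33 - 1*111) = (9987 - 1*15625) - 2*111*(33 - 111) = (9987 - 15625) - 2*111*(-78) = -5638 - 1*(-17316) = -5638 + 17316 = 11678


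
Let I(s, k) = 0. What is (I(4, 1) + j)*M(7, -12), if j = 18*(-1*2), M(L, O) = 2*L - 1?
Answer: -468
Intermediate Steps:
M(L, O) = -1 + 2*L
j = -36 (j = 18*(-2) = -36)
(I(4, 1) + j)*M(7, -12) = (0 - 36)*(-1 + 2*7) = -36*(-1 + 14) = -36*13 = -468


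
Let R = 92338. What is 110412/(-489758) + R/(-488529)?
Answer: -49581369076/119630492991 ≈ -0.41445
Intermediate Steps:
110412/(-489758) + R/(-488529) = 110412/(-489758) + 92338/(-488529) = 110412*(-1/489758) + 92338*(-1/488529) = -55206/244879 - 92338/488529 = -49581369076/119630492991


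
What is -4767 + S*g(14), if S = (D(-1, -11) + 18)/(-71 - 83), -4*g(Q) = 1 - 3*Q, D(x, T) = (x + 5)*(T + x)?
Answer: -1467621/308 ≈ -4765.0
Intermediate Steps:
D(x, T) = (5 + x)*(T + x)
g(Q) = -1/4 + 3*Q/4 (g(Q) = -(1 - 3*Q)/4 = -1/4 + 3*Q/4)
S = 15/77 (S = (((-1)**2 + 5*(-11) + 5*(-1) - 11*(-1)) + 18)/(-71 - 83) = ((1 - 55 - 5 + 11) + 18)/(-154) = (-48 + 18)*(-1/154) = -30*(-1/154) = 15/77 ≈ 0.19481)
-4767 + S*g(14) = -4767 + 15*(-1/4 + (3/4)*14)/77 = -4767 + 15*(-1/4 + 21/2)/77 = -4767 + (15/77)*(41/4) = -4767 + 615/308 = -1467621/308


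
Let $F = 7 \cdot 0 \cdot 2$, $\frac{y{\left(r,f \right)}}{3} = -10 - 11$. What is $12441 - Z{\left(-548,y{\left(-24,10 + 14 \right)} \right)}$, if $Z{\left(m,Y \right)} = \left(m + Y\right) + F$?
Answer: $13052$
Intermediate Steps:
$y{\left(r,f \right)} = -63$ ($y{\left(r,f \right)} = 3 \left(-10 - 11\right) = 3 \left(-21\right) = -63$)
$F = 0$ ($F = 0 \cdot 2 = 0$)
$Z{\left(m,Y \right)} = Y + m$ ($Z{\left(m,Y \right)} = \left(m + Y\right) + 0 = \left(Y + m\right) + 0 = Y + m$)
$12441 - Z{\left(-548,y{\left(-24,10 + 14 \right)} \right)} = 12441 - \left(-63 - 548\right) = 12441 - -611 = 12441 + 611 = 13052$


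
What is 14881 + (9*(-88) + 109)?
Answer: 14198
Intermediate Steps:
14881 + (9*(-88) + 109) = 14881 + (-792 + 109) = 14881 - 683 = 14198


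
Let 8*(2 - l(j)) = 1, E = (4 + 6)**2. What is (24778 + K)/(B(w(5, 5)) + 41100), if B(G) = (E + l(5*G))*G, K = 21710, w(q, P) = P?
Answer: 371904/332875 ≈ 1.1172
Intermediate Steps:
E = 100 (E = 10**2 = 100)
l(j) = 15/8 (l(j) = 2 - 1/8*1 = 2 - 1/8 = 15/8)
B(G) = 815*G/8 (B(G) = (100 + 15/8)*G = 815*G/8)
(24778 + K)/(B(w(5, 5)) + 41100) = (24778 + 21710)/((815/8)*5 + 41100) = 46488/(4075/8 + 41100) = 46488/(332875/8) = 46488*(8/332875) = 371904/332875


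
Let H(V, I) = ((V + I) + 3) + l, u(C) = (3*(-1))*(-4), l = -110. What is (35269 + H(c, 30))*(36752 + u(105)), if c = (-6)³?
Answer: 1285857664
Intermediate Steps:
u(C) = 12 (u(C) = -3*(-4) = 12)
c = -216
H(V, I) = -107 + I + V (H(V, I) = ((V + I) + 3) - 110 = ((I + V) + 3) - 110 = (3 + I + V) - 110 = -107 + I + V)
(35269 + H(c, 30))*(36752 + u(105)) = (35269 + (-107 + 30 - 216))*(36752 + 12) = (35269 - 293)*36764 = 34976*36764 = 1285857664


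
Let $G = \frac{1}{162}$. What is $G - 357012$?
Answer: $- \frac{57835943}{162} \approx -3.5701 \cdot 10^{5}$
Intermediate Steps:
$G = \frac{1}{162} \approx 0.0061728$
$G - 357012 = \frac{1}{162} - 357012 = - \frac{57835943}{162}$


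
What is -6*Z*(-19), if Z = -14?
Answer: -1596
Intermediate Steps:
-6*Z*(-19) = -6*(-14)*(-19) = 84*(-19) = -1596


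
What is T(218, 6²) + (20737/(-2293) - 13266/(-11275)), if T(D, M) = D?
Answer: 493880783/2350325 ≈ 210.13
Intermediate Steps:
T(218, 6²) + (20737/(-2293) - 13266/(-11275)) = 218 + (20737/(-2293) - 13266/(-11275)) = 218 + (20737*(-1/2293) - 13266*(-1/11275)) = 218 + (-20737/2293 + 1206/1025) = 218 - 18490067/2350325 = 493880783/2350325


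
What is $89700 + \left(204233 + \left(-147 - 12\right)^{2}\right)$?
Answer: $319214$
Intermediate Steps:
$89700 + \left(204233 + \left(-147 - 12\right)^{2}\right) = 89700 + \left(204233 + \left(-159\right)^{2}\right) = 89700 + \left(204233 + 25281\right) = 89700 + 229514 = 319214$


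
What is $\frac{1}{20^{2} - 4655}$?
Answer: $- \frac{1}{4255} \approx -0.00023502$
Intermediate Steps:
$\frac{1}{20^{2} - 4655} = \frac{1}{400 - 4655} = \frac{1}{-4255} = - \frac{1}{4255}$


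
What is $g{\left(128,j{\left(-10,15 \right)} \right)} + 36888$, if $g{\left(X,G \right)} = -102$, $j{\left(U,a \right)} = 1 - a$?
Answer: $36786$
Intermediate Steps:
$g{\left(128,j{\left(-10,15 \right)} \right)} + 36888 = -102 + 36888 = 36786$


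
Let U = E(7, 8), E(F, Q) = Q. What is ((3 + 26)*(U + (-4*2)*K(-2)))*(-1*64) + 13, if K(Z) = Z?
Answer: -44531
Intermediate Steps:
U = 8
((3 + 26)*(U + (-4*2)*K(-2)))*(-1*64) + 13 = ((3 + 26)*(8 - 4*2*(-2)))*(-1*64) + 13 = (29*(8 - 8*(-2)))*(-64) + 13 = (29*(8 + 16))*(-64) + 13 = (29*24)*(-64) + 13 = 696*(-64) + 13 = -44544 + 13 = -44531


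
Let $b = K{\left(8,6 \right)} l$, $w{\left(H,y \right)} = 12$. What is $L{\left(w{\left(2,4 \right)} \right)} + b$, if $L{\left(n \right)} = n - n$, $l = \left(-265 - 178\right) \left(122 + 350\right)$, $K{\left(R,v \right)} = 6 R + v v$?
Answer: $-17564064$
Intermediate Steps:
$K{\left(R,v \right)} = v^{2} + 6 R$ ($K{\left(R,v \right)} = 6 R + v^{2} = v^{2} + 6 R$)
$l = -209096$ ($l = \left(-443\right) 472 = -209096$)
$L{\left(n \right)} = 0$
$b = -17564064$ ($b = \left(6^{2} + 6 \cdot 8\right) \left(-209096\right) = \left(36 + 48\right) \left(-209096\right) = 84 \left(-209096\right) = -17564064$)
$L{\left(w{\left(2,4 \right)} \right)} + b = 0 - 17564064 = -17564064$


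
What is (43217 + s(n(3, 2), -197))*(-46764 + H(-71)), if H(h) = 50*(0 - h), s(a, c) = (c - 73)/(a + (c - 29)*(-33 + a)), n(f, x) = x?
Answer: -1090665419477/584 ≈ -1.8676e+9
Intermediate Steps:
s(a, c) = (-73 + c)/(a + (-33 + a)*(-29 + c)) (s(a, c) = (-73 + c)/(a + (-29 + c)*(-33 + a)) = (-73 + c)/(a + (-33 + a)*(-29 + c)))
H(h) = -50*h (H(h) = 50*(-h) = -50*h)
(43217 + s(n(3, 2), -197))*(-46764 + H(-71)) = (43217 + (-73 - 197)/(957 - 33*(-197) - 28*2 + 2*(-197)))*(-46764 - 50*(-71)) = (43217 - 270/(957 + 6501 - 56 - 394))*(-46764 + 3550) = (43217 - 270/7008)*(-43214) = (43217 + (1/7008)*(-270))*(-43214) = (43217 - 45/1168)*(-43214) = (50477411/1168)*(-43214) = -1090665419477/584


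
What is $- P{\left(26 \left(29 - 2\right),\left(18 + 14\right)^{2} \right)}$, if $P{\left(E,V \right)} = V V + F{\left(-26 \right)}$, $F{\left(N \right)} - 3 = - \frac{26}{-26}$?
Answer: $-1048580$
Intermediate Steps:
$F{\left(N \right)} = 4$ ($F{\left(N \right)} = 3 - \frac{26}{-26} = 3 - -1 = 3 + 1 = 4$)
$P{\left(E,V \right)} = 4 + V^{2}$ ($P{\left(E,V \right)} = V V + 4 = V^{2} + 4 = 4 + V^{2}$)
$- P{\left(26 \left(29 - 2\right),\left(18 + 14\right)^{2} \right)} = - (4 + \left(\left(18 + 14\right)^{2}\right)^{2}) = - (4 + \left(32^{2}\right)^{2}) = - (4 + 1024^{2}) = - (4 + 1048576) = \left(-1\right) 1048580 = -1048580$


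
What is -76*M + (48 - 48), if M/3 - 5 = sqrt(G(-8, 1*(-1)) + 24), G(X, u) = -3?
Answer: -1140 - 228*sqrt(21) ≈ -2184.8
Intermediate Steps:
M = 15 + 3*sqrt(21) (M = 15 + 3*sqrt(-3 + 24) = 15 + 3*sqrt(21) ≈ 28.748)
-76*M + (48 - 48) = -76*(15 + 3*sqrt(21)) + (48 - 48) = (-1140 - 228*sqrt(21)) + 0 = -1140 - 228*sqrt(21)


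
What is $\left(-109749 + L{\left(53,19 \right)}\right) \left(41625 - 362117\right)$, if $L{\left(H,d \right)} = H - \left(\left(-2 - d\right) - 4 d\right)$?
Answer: $35125602708$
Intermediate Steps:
$L{\left(H,d \right)} = 2 + H + 5 d$ ($L{\left(H,d \right)} = H - \left(-2 - 5 d\right) = H + \left(2 + 5 d\right) = 2 + H + 5 d$)
$\left(-109749 + L{\left(53,19 \right)}\right) \left(41625 - 362117\right) = \left(-109749 + \left(2 + 53 + 5 \cdot 19\right)\right) \left(41625 - 362117\right) = \left(-109749 + \left(2 + 53 + 95\right)\right) \left(-320492\right) = \left(-109749 + 150\right) \left(-320492\right) = \left(-109599\right) \left(-320492\right) = 35125602708$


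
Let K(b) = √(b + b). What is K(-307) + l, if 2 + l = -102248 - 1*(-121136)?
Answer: 18886 + I*√614 ≈ 18886.0 + 24.779*I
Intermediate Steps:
l = 18886 (l = -2 + (-102248 - 1*(-121136)) = -2 + (-102248 + 121136) = -2 + 18888 = 18886)
K(b) = √2*√b (K(b) = √(2*b) = √2*√b)
K(-307) + l = √2*√(-307) + 18886 = √2*(I*√307) + 18886 = I*√614 + 18886 = 18886 + I*√614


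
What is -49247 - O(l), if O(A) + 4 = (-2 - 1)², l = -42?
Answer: -49252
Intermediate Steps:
O(A) = 5 (O(A) = -4 + (-2 - 1)² = -4 + (-3)² = -4 + 9 = 5)
-49247 - O(l) = -49247 - 1*5 = -49247 - 5 = -49252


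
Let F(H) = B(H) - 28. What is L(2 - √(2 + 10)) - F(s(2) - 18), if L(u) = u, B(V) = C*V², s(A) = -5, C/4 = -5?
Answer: 10610 - 2*√3 ≈ 10607.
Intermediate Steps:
C = -20 (C = 4*(-5) = -20)
B(V) = -20*V²
F(H) = -28 - 20*H² (F(H) = -20*H² - 28 = -28 - 20*H²)
L(2 - √(2 + 10)) - F(s(2) - 18) = (2 - √(2 + 10)) - (-28 - 20*(-5 - 18)²) = (2 - √12) - (-28 - 20*(-23)²) = (2 - 2*√3) - (-28 - 20*529) = (2 - 2*√3) - (-28 - 10580) = (2 - 2*√3) - 1*(-10608) = (2 - 2*√3) + 10608 = 10610 - 2*√3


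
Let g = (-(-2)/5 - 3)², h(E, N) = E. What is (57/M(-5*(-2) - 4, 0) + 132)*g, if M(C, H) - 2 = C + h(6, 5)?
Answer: 64389/70 ≈ 919.84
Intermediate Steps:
M(C, H) = 8 + C (M(C, H) = 2 + (C + 6) = 2 + (6 + C) = 8 + C)
g = 169/25 (g = (-(-2)/5 - 3)² = (-1*(-⅖) - 3)² = (⅖ - 3)² = (-13/5)² = 169/25 ≈ 6.7600)
(57/M(-5*(-2) - 4, 0) + 132)*g = (57/(8 + (-5*(-2) - 4)) + 132)*(169/25) = (57/(8 + (10 - 4)) + 132)*(169/25) = (57/(8 + 6) + 132)*(169/25) = (57/14 + 132)*(169/25) = (1905/14)*(169/25) = 64389/70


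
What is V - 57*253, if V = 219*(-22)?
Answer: -19239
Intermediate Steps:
V = -4818
V - 57*253 = -4818 - 57*253 = -4818 - 1*14421 = -4818 - 14421 = -19239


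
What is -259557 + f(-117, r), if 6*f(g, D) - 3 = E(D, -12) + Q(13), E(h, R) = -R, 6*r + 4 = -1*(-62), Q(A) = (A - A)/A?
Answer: -519109/2 ≈ -2.5955e+5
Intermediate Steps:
Q(A) = 0 (Q(A) = 0/A = 0)
r = 29/3 (r = -⅔ + (-1*(-62))/6 = -⅔ + (⅙)*62 = -⅔ + 31/3 = 29/3 ≈ 9.6667)
f(g, D) = 5/2 (f(g, D) = ½ + (-1*(-12) + 0)/6 = ½ + (12 + 0)/6 = ½ + (⅙)*12 = ½ + 2 = 5/2)
-259557 + f(-117, r) = -259557 + 5/2 = -519109/2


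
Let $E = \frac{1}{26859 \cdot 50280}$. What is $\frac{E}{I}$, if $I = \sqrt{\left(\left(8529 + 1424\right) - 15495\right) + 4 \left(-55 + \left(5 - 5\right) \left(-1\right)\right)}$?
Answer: $- \frac{i \sqrt{5762}}{7781411136240} \approx - 9.755 \cdot 10^{-12} i$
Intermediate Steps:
$E = \frac{1}{1350470520}$ ($E = \frac{1}{26859} \cdot \frac{1}{50280} = \frac{1}{1350470520} \approx 7.4048 \cdot 10^{-10}$)
$I = i \sqrt{5762}$ ($I = \sqrt{\left(9953 - 15495\right) + 4 \left(-55 + 0 \left(-1\right)\right)} = \sqrt{-5542 + 4 \left(-55 + 0\right)} = \sqrt{-5542 + 4 \left(-55\right)} = \sqrt{-5542 - 220} = \sqrt{-5762} = i \sqrt{5762} \approx 75.908 i$)
$\frac{E}{I} = \frac{1}{1350470520 i \sqrt{5762}} = \frac{\left(- \frac{1}{5762}\right) i \sqrt{5762}}{1350470520} = - \frac{i \sqrt{5762}}{7781411136240}$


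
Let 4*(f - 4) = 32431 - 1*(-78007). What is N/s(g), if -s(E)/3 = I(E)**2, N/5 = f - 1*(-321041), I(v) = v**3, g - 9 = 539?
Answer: -3486545/162492979214966784 ≈ -2.1457e-11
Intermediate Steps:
f = 55227/2 (f = 4 + (32431 - 1*(-78007))/4 = 4 + (32431 + 78007)/4 = 4 + (1/4)*110438 = 4 + 55219/2 = 55227/2 ≈ 27614.)
g = 548 (g = 9 + 539 = 548)
N = 3486545/2 (N = 5*(55227/2 - 1*(-321041)) = 5*(55227/2 + 321041) = 5*(697309/2) = 3486545/2 ≈ 1.7433e+6)
s(E) = -3*E**6
N/s(g) = 3486545/(2*((-3*548**6))) = 3486545/(2*((-3*27082163202494464))) = (3486545/2)/(-81246489607483392) = (3486545/2)*(-1/81246489607483392) = -3486545/162492979214966784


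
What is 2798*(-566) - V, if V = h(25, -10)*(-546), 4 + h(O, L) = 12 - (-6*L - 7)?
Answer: -1608238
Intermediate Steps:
h(O, L) = 15 + 6*L (h(O, L) = -4 + (12 - (-6*L - 7)) = -4 + (12 - (-7 - 6*L)) = -4 + (12 + (7 + 6*L)) = -4 + (19 + 6*L) = 15 + 6*L)
V = 24570 (V = (15 + 6*(-10))*(-546) = (15 - 60)*(-546) = -45*(-546) = 24570)
2798*(-566) - V = 2798*(-566) - 1*24570 = -1583668 - 24570 = -1608238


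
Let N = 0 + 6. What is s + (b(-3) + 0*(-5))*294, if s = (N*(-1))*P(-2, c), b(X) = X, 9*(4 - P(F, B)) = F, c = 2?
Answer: -2722/3 ≈ -907.33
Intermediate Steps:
P(F, B) = 4 - F/9
N = 6
s = -76/3 (s = (6*(-1))*(4 - ⅑*(-2)) = -6*(4 + 2/9) = -6*38/9 = -76/3 ≈ -25.333)
s + (b(-3) + 0*(-5))*294 = -76/3 + (-3 + 0*(-5))*294 = -76/3 + (-3 + 0)*294 = -76/3 - 3*294 = -76/3 - 882 = -2722/3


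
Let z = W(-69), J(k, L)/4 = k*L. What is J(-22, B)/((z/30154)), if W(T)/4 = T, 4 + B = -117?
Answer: -80269948/69 ≈ -1.1633e+6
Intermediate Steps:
B = -121 (B = -4 - 117 = -121)
J(k, L) = 4*L*k (J(k, L) = 4*(k*L) = 4*(L*k) = 4*L*k)
W(T) = 4*T
z = -276 (z = 4*(-69) = -276)
J(-22, B)/((z/30154)) = (4*(-121)*(-22))/((-276/30154)) = 10648/((-276*1/30154)) = 10648/(-138/15077) = 10648*(-15077/138) = -80269948/69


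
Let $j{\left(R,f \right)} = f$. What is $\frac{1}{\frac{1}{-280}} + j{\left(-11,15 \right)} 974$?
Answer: $14330$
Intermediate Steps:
$\frac{1}{\frac{1}{-280}} + j{\left(-11,15 \right)} 974 = \frac{1}{\frac{1}{-280}} + 15 \cdot 974 = \frac{1}{- \frac{1}{280}} + 14610 = -280 + 14610 = 14330$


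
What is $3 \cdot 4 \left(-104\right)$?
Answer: $-1248$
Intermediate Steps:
$3 \cdot 4 \left(-104\right) = 12 \left(-104\right) = -1248$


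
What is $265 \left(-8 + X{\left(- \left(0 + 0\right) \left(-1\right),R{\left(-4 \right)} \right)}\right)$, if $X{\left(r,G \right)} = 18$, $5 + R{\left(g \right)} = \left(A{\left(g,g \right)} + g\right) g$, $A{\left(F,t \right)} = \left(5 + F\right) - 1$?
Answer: $2650$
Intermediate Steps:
$A{\left(F,t \right)} = 4 + F$
$R{\left(g \right)} = -5 + g \left(4 + 2 g\right)$ ($R{\left(g \right)} = -5 + \left(\left(4 + g\right) + g\right) g = -5 + \left(4 + 2 g\right) g = -5 + g \left(4 + 2 g\right)$)
$265 \left(-8 + X{\left(- \left(0 + 0\right) \left(-1\right),R{\left(-4 \right)} \right)}\right) = 265 \left(-8 + 18\right) = 265 \cdot 10 = 2650$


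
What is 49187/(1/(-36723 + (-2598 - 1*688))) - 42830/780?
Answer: -153497973557/78 ≈ -1.9679e+9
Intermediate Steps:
49187/(1/(-36723 + (-2598 - 1*688))) - 42830/780 = 49187/(1/(-36723 + (-2598 - 688))) - 42830*1/780 = 49187/(1/(-36723 - 3286)) - 4283/78 = 49187/(1/(-40009)) - 4283/78 = 49187/(-1/40009) - 4283/78 = 49187*(-40009) - 4283/78 = -1967922683 - 4283/78 = -153497973557/78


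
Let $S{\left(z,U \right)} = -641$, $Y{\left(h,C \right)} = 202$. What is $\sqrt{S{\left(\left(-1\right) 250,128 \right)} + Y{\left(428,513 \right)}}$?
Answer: $i \sqrt{439} \approx 20.952 i$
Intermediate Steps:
$\sqrt{S{\left(\left(-1\right) 250,128 \right)} + Y{\left(428,513 \right)}} = \sqrt{-641 + 202} = \sqrt{-439} = i \sqrt{439}$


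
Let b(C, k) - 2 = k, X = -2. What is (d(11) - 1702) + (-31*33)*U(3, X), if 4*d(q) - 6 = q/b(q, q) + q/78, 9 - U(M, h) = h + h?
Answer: -4679767/312 ≈ -14999.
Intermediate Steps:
U(M, h) = 9 - 2*h (U(M, h) = 9 - (h + h) = 9 - 2*h)
b(C, k) = 2 + k
d(q) = 3/2 + q/312 + q/(4*(2 + q)) (d(q) = 3/2 + (q/(2 + q) + q/78)/4 = 3/2 + (q/78 + q/(2 + q))/4 = 3/2 + (q/312 + q/(4*(2 + q))) = 3/2 + q/312 + q/(4*(2 + q)))
(d(11) - 1702) + (-31*33)*U(3, X) = ((936 + 11² + 548*11)/(312*(2 + 11)) - 1702) + (-31*33)*(9 - 2*(-2)) = ((1/312)*(936 + 121 + 6028)/13 - 1702) - 1023*(9 + 4) = ((1/312)*(1/13)*7085 - 1702) - 1023*13 = (545/312 - 1702) - 13299 = -530479/312 - 13299 = -4679767/312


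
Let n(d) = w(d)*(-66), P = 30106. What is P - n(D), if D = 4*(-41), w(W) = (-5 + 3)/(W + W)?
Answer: 2468725/82 ≈ 30106.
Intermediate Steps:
w(W) = -1/W (w(W) = -2*1/(2*W) = -1/W)
D = -164
n(d) = 66/d (n(d) = -1/d*(-66) = 66/d)
P - n(D) = 30106 - 66/(-164) = 30106 - 66*(-1)/164 = 30106 - 1*(-33/82) = 30106 + 33/82 = 2468725/82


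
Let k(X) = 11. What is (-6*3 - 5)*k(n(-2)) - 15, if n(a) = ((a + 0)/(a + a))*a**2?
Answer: -268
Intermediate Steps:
n(a) = a**2/2 (n(a) = (a/((2*a)))*a**2 = (a*(1/(2*a)))*a**2 = a**2/2)
(-6*3 - 5)*k(n(-2)) - 15 = (-6*3 - 5)*11 - 15 = (-18 - 5)*11 - 15 = -23*11 - 15 = -253 - 15 = -268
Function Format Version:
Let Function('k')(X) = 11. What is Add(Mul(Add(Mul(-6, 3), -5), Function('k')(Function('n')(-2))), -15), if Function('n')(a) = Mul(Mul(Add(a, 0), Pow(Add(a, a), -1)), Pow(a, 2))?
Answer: -268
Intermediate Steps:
Function('n')(a) = Mul(Rational(1, 2), Pow(a, 2)) (Function('n')(a) = Mul(Mul(a, Pow(Mul(2, a), -1)), Pow(a, 2)) = Mul(Mul(a, Mul(Rational(1, 2), Pow(a, -1))), Pow(a, 2)) = Mul(Rational(1, 2), Pow(a, 2)))
Add(Mul(Add(Mul(-6, 3), -5), Function('k')(Function('n')(-2))), -15) = Add(Mul(Add(Mul(-6, 3), -5), 11), -15) = Add(Mul(Add(-18, -5), 11), -15) = Add(Mul(-23, 11), -15) = Add(-253, -15) = -268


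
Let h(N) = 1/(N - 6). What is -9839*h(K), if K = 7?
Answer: -9839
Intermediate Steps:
h(N) = 1/(-6 + N)
-9839*h(K) = -9839/(-6 + 7) = -9839/1 = -9839*1 = -9839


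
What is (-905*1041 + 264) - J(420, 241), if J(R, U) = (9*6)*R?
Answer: -964521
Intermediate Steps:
J(R, U) = 54*R
(-905*1041 + 264) - J(420, 241) = (-905*1041 + 264) - 54*420 = (-942105 + 264) - 1*22680 = -941841 - 22680 = -964521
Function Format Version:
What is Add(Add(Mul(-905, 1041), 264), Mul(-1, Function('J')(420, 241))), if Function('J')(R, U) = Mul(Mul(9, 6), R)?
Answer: -964521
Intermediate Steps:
Function('J')(R, U) = Mul(54, R)
Add(Add(Mul(-905, 1041), 264), Mul(-1, Function('J')(420, 241))) = Add(Add(Mul(-905, 1041), 264), Mul(-1, Mul(54, 420))) = Add(Add(-942105, 264), Mul(-1, 22680)) = Add(-941841, -22680) = -964521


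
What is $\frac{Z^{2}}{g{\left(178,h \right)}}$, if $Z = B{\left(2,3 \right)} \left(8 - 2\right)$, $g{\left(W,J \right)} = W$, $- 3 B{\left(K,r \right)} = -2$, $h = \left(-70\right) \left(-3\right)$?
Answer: $\frac{8}{89} \approx 0.089888$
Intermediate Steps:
$h = 210$
$B{\left(K,r \right)} = \frac{2}{3}$ ($B{\left(K,r \right)} = \left(- \frac{1}{3}\right) \left(-2\right) = \frac{2}{3}$)
$Z = 4$ ($Z = \frac{2 \left(8 - 2\right)}{3} = \frac{2}{3} \cdot 6 = 4$)
$\frac{Z^{2}}{g{\left(178,h \right)}} = \frac{4^{2}}{178} = 16 \cdot \frac{1}{178} = \frac{8}{89}$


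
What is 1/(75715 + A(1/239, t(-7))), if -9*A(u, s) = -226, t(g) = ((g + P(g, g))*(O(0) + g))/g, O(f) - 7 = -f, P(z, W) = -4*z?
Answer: 9/681661 ≈ 1.3203e-5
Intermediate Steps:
O(f) = 7 - f
t(g) = -21 - 3*g (t(g) = ((g - 4*g)*((7 - 1*0) + g))/g = ((-3*g)*((7 + 0) + g))/g = ((-3*g)*(7 + g))/g = (-3*g*(7 + g))/g = -21 - 3*g)
A(u, s) = 226/9 (A(u, s) = -⅑*(-226) = 226/9)
1/(75715 + A(1/239, t(-7))) = 1/(75715 + 226/9) = 1/(681661/9) = 9/681661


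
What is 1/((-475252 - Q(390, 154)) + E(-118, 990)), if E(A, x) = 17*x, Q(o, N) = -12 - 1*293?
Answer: -1/458117 ≈ -2.1828e-6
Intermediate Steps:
Q(o, N) = -305 (Q(o, N) = -12 - 293 = -305)
1/((-475252 - Q(390, 154)) + E(-118, 990)) = 1/((-475252 - 1*(-305)) + 17*990) = 1/((-475252 + 305) + 16830) = 1/(-474947 + 16830) = 1/(-458117) = -1/458117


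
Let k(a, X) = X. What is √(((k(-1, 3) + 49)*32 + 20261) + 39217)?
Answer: √61142 ≈ 247.27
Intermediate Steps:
√(((k(-1, 3) + 49)*32 + 20261) + 39217) = √(((3 + 49)*32 + 20261) + 39217) = √((52*32 + 20261) + 39217) = √((1664 + 20261) + 39217) = √(21925 + 39217) = √61142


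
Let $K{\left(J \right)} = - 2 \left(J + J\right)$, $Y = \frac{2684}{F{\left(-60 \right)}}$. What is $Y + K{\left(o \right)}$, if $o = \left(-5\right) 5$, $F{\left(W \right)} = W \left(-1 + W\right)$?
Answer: $\frac{1511}{15} \approx 100.73$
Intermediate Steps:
$o = -25$
$Y = \frac{11}{15}$ ($Y = \frac{2684}{\left(-60\right) \left(-1 - 60\right)} = \frac{2684}{\left(-60\right) \left(-61\right)} = \frac{2684}{3660} = 2684 \cdot \frac{1}{3660} = \frac{11}{15} \approx 0.73333$)
$K{\left(J \right)} = - 4 J$ ($K{\left(J \right)} = - 2 \cdot 2 J = - 4 J$)
$Y + K{\left(o \right)} = \frac{11}{15} - -100 = \frac{11}{15} + 100 = \frac{1511}{15}$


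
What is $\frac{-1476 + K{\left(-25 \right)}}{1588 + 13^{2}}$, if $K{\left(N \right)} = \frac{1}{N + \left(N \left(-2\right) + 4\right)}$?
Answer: $- \frac{42803}{50953} \approx -0.84005$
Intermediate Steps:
$K{\left(N \right)} = \frac{1}{4 - N}$ ($K{\left(N \right)} = \frac{1}{N - \left(-4 + 2 N\right)} = \frac{1}{4 - N}$)
$\frac{-1476 + K{\left(-25 \right)}}{1588 + 13^{2}} = \frac{-1476 - \frac{1}{-4 - 25}}{1588 + 13^{2}} = \frac{-1476 - \frac{1}{-29}}{1588 + 169} = \frac{-1476 - - \frac{1}{29}}{1757} = \left(-1476 + \frac{1}{29}\right) \frac{1}{1757} = \left(- \frac{42803}{29}\right) \frac{1}{1757} = - \frac{42803}{50953}$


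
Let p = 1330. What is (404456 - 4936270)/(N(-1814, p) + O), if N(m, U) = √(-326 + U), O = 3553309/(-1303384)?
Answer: -20988308447922827984/1692979086012343 - 15397380536332442368*√251/1692979086012343 ≈ -1.5649e+5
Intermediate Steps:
O = -3553309/1303384 (O = 3553309*(-1/1303384) = -3553309/1303384 ≈ -2.7262)
(404456 - 4936270)/(N(-1814, p) + O) = (404456 - 4936270)/(√(-326 + 1330) - 3553309/1303384) = -4531814/(√1004 - 3553309/1303384) = -4531814/(2*√251 - 3553309/1303384) = -4531814/(-3553309/1303384 + 2*√251)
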